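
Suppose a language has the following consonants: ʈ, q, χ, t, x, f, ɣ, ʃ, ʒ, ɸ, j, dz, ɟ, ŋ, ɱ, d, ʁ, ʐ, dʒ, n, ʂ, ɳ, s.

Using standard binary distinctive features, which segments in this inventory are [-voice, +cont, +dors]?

Checking each segment against [-voice], [+continuant], [+dorsal]: /χ/ (voiceless uvular fricative), /x/ (voiceless velar fricative) satisfy every feature; every other segment in the inventory fails at least one.

χ, x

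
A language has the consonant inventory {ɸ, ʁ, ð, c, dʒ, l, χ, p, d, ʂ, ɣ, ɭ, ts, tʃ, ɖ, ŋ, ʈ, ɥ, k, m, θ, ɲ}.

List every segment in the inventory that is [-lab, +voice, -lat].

ʁ, ð, dʒ, d, ɣ, ɖ, ŋ, ɲ

Checking each segment against [-labial], [+voice], [-lateral]: /ʁ/ (voiced uvular fricative), /ð/ (voiced dental fricative), /dʒ/ (voiced postalveolar affricate), /d/ (voiced alveolar stop), /ɣ/ (voiced velar fricative), /ɖ/ (voiced retroflex stop), among others, satisfy every feature; every other segment in the inventory fails at least one.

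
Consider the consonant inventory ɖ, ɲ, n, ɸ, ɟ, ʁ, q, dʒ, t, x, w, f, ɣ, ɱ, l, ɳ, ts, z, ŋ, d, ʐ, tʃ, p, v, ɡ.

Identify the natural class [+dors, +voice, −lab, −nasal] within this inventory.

ɟ, ʁ, ɣ, ɡ

Eliminate segments failing any feature: /ɖ, n, ɸ, dʒ, t, f, ɱ, l, ɳ, ts, z, d, ʐ, tʃ, p, v/ are [−dorsal]; /ɲ, ŋ/ are [+nasal]; /q, x/ are [−voice]; /w/ is [+labial]. The remaining /ɟ, ʁ, ɣ, ɡ/ satisfy [+dorsal], [+voice], [−labial], [−nasal].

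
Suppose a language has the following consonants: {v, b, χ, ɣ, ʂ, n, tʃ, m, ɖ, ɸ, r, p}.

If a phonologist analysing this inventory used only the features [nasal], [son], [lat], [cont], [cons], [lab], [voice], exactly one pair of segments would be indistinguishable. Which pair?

ʂ, χ

Both /ʂ/ and /χ/ are [−nasal], [−sonorant], [−lateral], [+continuant], [+consonantal], [−labial], [−voice]. Since the list omits [coronal] and [dorsal] — which do distinguish the voiceless retroflex fricative from the voiceless uvular fricative — this pair collapses; all other pairs remain distinct.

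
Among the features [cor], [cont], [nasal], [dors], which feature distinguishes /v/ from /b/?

[continuant]

/v/ (voiced labiodental fricative) and /b/ (voiced bilabial stop) agree on [-coronal], [-nasal], [-dorsal]. They differ on [continuant] (/v/ [+], /b/ [-]).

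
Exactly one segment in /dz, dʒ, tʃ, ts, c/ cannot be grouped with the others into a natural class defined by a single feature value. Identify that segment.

/dʒ, ts, tʃ, dz/ are all [+delayed release], but /c/ (voiceless palatal stop) is [-delayed release]. No other single segment can be removed to leave a set sharing one feature value that the removed segment lacks, so /c/ is the odd one out.

c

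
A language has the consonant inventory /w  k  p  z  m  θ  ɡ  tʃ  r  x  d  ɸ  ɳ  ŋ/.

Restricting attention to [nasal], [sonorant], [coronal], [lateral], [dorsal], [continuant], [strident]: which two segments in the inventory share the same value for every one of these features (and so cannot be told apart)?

ɡ, k

/ɡ/ (voiced velar stop) and /k/ (voiceless velar stop) are both [−nasal], [−sonorant], [−coronal], [−lateral], [+dorsal], [−continuant], [−strident], so none of the listed features separates them. (They do differ in [voice], which is not among the given features.) Every other pair in the inventory differs on at least one listed feature.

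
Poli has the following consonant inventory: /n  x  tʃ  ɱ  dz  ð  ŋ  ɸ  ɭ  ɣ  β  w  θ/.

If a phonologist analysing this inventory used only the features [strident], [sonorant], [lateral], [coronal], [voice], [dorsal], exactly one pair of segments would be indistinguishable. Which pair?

/ŋ/ (velar nasal) and /w/ (labial-velar glide) are both [−strident], [+sonorant], [−lateral], [−coronal], [+voice], [+dorsal], so none of the listed features separates them. (They do differ in [nasal], [continuant], [labial] and [round], which are not among the given features.) Every other pair in the inventory differs on at least one listed feature.

ŋ, w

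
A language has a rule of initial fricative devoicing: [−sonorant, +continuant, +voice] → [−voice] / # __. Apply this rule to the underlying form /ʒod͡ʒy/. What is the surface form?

The only segment in the rule's environment that also matches [−sonorant, +continuant, +voice] is /ʒ/. Applying [−voice] turns the voiced postalveolar fricative into /ʃ/ (voiceless postalveolar fricative), giving [ʃod͡ʒy].

[ʃod͡ʒy]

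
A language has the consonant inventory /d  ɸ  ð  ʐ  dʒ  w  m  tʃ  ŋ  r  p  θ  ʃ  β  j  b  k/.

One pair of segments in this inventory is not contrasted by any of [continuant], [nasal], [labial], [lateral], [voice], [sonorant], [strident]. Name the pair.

On the given features, /j/ and /r/ have an identical profile: [+continuant], [−nasal], [−labial], [−lateral], [+voice], [+sonorant], [−strident]. No other two segments in the inventory coincide on all 7 features. (They do differ in [dorsal], which is not among the given features.)

j, r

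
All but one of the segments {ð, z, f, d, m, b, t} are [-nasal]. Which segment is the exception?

/m/ is the bilabial nasal, which is [+nasal]; the rest — /ð, d, t, f, b, z/ — are [-nasal].

m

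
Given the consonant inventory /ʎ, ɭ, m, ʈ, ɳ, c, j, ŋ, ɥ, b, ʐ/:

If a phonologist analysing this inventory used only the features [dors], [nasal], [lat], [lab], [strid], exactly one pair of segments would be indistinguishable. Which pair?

/j/ (palatal glide) and /c/ (voiceless palatal stop) are both [+dorsal], [-nasal], [-lateral], [-labial], [-strident], so none of the listed features separates them. (They do differ in [sonorant], [voice] and [continuant], which are not among the given features.) Every other pair in the inventory differs on at least one listed feature.

j, c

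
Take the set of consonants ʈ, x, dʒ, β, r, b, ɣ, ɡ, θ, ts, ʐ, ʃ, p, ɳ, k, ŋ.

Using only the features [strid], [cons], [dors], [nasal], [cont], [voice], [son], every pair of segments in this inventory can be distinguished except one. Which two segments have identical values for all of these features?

On the given features, /ʈ/ and /p/ have an identical profile: [−strident], [+consonantal], [−dorsal], [−nasal], [−continuant], [−voice], [−sonorant]. No other two segments in the inventory coincide on all 7 features. (They do differ in [labial] and [coronal], which are not among the given features.)

ʈ, p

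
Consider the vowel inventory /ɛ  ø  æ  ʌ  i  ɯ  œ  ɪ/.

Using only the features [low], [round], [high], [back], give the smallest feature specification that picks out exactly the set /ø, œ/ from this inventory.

[+round]

Every target segment is [+round] and no other inventory member is, so one feature is enough.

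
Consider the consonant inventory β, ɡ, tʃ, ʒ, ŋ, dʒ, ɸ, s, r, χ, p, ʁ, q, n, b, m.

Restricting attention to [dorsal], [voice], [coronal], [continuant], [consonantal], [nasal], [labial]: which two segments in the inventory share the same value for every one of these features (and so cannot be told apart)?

On the given features, /ʒ/ and /r/ have an identical profile: [-dorsal], [+voice], [+coronal], [+continuant], [+consonantal], [-nasal], [-labial]. No other two segments in the inventory coincide on all 7 features. (They do differ in [sonorant], [strident] and [anterior], which are not among the given features.)

ʒ, r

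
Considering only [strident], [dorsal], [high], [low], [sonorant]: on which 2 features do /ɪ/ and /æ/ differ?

[high], [low]

/ɪ/ is the high front unrounded lax vowel and /æ/ is the low front unrounded vowel. Both are [-strident], [+dorsal], [+sonorant]. /ɪ/ is [+high] while /æ/ is [-high]; /ɪ/ is [-low] while /æ/ is [+low], so the distinguishing features are [high], [low].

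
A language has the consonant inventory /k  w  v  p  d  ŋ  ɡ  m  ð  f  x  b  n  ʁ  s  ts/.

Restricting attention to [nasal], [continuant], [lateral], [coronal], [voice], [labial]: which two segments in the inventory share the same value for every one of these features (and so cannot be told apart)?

/w/ (labial-velar glide) and /v/ (voiced labiodental fricative) are both [-nasal], [+continuant], [-lateral], [-coronal], [+voice], [+labial], so none of the listed features separates them. (They do differ in [sonorant], [round] and [dorsal], which are not among the given features.) Every other pair in the inventory differs on at least one listed feature.

w, v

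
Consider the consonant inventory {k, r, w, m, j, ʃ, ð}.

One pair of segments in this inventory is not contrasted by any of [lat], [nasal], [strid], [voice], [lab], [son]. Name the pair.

r, j

/r/ (alveolar trill) and /j/ (palatal glide) are both [-lateral], [-nasal], [-strident], [+voice], [-labial], [+sonorant], so none of the listed features separates them. (They do differ in [dorsal], which is not among the given features.) Every other pair in the inventory differs on at least one listed feature.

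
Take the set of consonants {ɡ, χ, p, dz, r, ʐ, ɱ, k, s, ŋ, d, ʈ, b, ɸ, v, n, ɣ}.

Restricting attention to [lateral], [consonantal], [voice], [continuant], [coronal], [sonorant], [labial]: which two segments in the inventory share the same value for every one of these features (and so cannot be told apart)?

/d/ (voiced alveolar stop) and /dz/ (voiced alveolar affricate) are both [−lateral], [+consonantal], [+voice], [−continuant], [+coronal], [−sonorant], [−labial], so none of the listed features separates them. (They do differ in [strident] and [delayed release], which are not among the given features.) Every other pair in the inventory differs on at least one listed feature.

d, dz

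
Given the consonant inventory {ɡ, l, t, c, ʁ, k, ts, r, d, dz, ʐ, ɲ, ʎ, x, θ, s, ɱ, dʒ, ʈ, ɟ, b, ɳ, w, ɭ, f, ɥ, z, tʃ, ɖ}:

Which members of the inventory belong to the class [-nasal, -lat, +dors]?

First, the [-nasal] segments are /ɡ, l, t, c, ʁ, k, ts, r, d, dz, ʐ, ʎ, x, θ, s, dʒ, ʈ, ɟ, b, w, ɭ, f, ɥ, z, tʃ, ɖ/.
Within that set, [-lateral] gives /ɡ, t, c, ʁ, k, ts, r, d, dz, ʐ, x, θ, s, dʒ, ʈ, ɟ, b, w, f, ɥ, z, tʃ, ɖ/.
Within that set, [+dorsal] leaves /ɡ, c, ʁ, k, x, ɟ, w, ɥ/.

ɡ, c, ʁ, k, x, ɟ, w, ɥ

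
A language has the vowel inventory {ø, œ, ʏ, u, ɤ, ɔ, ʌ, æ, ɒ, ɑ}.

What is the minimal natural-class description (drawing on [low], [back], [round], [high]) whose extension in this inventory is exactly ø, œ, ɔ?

The class [-high], [-low], [+round] has exactly /ø, œ, ɔ/ as its extension in this inventory. No smaller conjunction from the listed features achieves this: [-low, +round] alone would also admit /ʏ, u/; [-high, +round] alone would also admit /ɒ/; [-high, -low] alone would also admit /ɤ, ʌ/; and checking the remaining two-feature bundles turns up none with this extension.

[-high, -low, +round]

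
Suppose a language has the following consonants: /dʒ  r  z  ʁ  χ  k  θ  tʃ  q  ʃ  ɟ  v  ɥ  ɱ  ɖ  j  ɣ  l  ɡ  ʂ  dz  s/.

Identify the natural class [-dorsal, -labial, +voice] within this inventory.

dʒ, r, z, ɖ, l, dz

First, the [-dorsal] segments are /dʒ, r, z, θ, tʃ, ʃ, v, ɱ, ɖ, l, ʂ, dz, s/.
Within that set, [-labial] gives /dʒ, r, z, θ, tʃ, ʃ, ɖ, l, ʂ, dz, s/.
Intersecting with [+voice] leaves /dʒ, r, z, ɖ, l, dz/.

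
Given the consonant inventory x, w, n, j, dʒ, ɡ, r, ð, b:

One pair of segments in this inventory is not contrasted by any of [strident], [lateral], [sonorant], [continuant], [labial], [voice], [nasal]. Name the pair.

r, j

Both /r/ and /j/ are [-strident], [-lateral], [+sonorant], [+continuant], [-labial], [+voice], [-nasal]. Since the list omits [dorsal] — which does distinguish the alveolar trill from the palatal glide — this pair collapses; all other pairs remain distinct.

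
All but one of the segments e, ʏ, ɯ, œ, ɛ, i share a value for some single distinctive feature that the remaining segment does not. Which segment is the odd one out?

/ɛ, e, œ, ʏ, i/ are all [-back], but /ɯ/ (high back unrounded vowel) is [+back]. No other single segment can be removed to leave a set sharing one feature value that the removed segment lacks, so /ɯ/ is the odd one out.

ɯ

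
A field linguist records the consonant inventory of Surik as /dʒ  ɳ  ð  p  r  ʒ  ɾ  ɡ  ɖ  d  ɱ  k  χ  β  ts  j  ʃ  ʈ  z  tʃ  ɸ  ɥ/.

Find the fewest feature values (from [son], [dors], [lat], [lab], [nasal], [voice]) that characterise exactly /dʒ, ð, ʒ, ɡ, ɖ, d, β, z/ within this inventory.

[−son, +voice]

The class [−sonorant], [+voice] has exactly /dʒ, ð, ʒ, ɡ, ɖ, d, β, z/ as its extension in this inventory. No smaller conjunction from the listed features achieves this: [+voice] alone would also admit /ɳ, r, ɾ, ɱ, …/; [−sonorant] alone would also admit /p, k, χ, ts, …/; and checking the remaining single features turns up none with this extension.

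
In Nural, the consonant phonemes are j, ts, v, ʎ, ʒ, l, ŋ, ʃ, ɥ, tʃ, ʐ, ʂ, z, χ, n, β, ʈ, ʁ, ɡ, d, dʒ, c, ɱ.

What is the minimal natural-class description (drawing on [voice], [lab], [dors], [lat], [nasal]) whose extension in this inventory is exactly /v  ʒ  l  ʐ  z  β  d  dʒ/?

[+voice, −nasal, −dors]

/v, ʒ, l, ʐ, z, β, d, dʒ/ are all [+voice], [−nasal], [−dorsal], and no other segment in the inventory matches all three values. Dropping any one of them over-generates: [−nasal, −dorsal] alone would also admit /ts, ʃ, tʃ, ʂ, …/; [+voice, −dorsal] alone would also admit /n, ɱ/; [+voice, −nasal] alone would also admit /j, ʎ, ɥ, ʁ, …/. No other combination of two listed features picks out exactly this set either, so fewer than three features will not do.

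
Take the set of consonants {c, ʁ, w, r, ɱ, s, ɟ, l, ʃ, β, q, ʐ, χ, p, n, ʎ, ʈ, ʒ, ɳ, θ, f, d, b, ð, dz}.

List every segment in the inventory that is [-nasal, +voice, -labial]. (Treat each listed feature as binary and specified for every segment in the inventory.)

ʁ, r, ɟ, l, ʐ, ʎ, ʒ, d, ð, dz

Among the inventory, the [-nasal] segments are /c, ʁ, w, r, s, ɟ, l, ʃ, β, q, ʐ, χ, p, ʎ, ʈ, ʒ, θ, f, d, b, ð, dz/.
Intersecting with [+voice] gives /ʁ, w, r, ɟ, l, β, ʐ, ʎ, ʒ, d, b, ð, dz/.
Then [-labial] leaves /ʁ, r, ɟ, l, ʐ, ʎ, ʒ, d, ð, dz/.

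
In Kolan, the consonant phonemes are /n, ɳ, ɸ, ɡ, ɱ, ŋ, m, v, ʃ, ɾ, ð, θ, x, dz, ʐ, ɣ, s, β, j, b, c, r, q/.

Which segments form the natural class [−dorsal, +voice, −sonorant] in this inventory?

Among the inventory, the [−dorsal] segments are /n, ɳ, ɸ, ɱ, m, v, ʃ, ɾ, ð, θ, dz, ʐ, s, β, b, r/.
Of those, [+voice] gives /n, ɳ, ɱ, m, v, ɾ, ð, dz, ʐ, β, b, r/.
Of those, [−sonorant] leaves /v, ð, dz, ʐ, β, b/.

v, ð, dz, ʐ, β, b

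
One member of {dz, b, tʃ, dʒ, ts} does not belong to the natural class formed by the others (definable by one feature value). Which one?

b

[delayed release] (equivalently [strident], [labial], [coronal]) groups all but one: /tʃ, dʒ, dz, ts/ share [+delayed release] while /b/ (voiced bilabial stop) alone is [-delayed release]. Removing any other segment would not leave a single-feature class that excludes it.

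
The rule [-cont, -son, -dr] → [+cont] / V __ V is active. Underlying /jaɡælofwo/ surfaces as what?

Only /ɡ/ occurs between two vowels (/a/ __ /æ/) and matches the structural description. It is a voiced velar stop, so [-cont, -son, -dr] holds; changing it to [+continuant] with all other features held fixed yields /ɣ/ (voiced velar fricative). No other segment meets both the structural description and the environment, so the output is [jaɣælofwo].

[jaɣælofwo]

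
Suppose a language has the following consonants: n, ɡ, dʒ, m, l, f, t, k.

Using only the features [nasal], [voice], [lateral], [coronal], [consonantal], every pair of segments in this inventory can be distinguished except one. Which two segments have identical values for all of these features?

f, k

On the given features, /f/ and /k/ have an identical profile: [−nasal], [−voice], [−lateral], [−coronal], [+consonantal]. No other two segments in the inventory coincide on all 5 features. (They do differ in [continuant], [labial] and [dorsal], which are not among the given features.)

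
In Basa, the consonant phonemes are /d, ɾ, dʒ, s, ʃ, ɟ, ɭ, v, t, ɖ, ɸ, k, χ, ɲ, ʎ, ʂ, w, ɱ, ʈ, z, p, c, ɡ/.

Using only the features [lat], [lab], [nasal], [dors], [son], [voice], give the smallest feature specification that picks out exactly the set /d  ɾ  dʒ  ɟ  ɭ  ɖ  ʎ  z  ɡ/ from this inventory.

[+voice, −nasal, −lab]

Every target segment is [+voice], [−nasal], [−labial]; each remaining inventory member fails at least one of these. Each conjunct is needed — [−nasal, −labial] alone would also admit /s, ʃ, t, k, …/; [+voice, −labial] alone would also admit /ɲ/; [+voice, −nasal] alone would also admit /v, w/ — and no other combination of two listed features has exactly this extension, so three is the minimum.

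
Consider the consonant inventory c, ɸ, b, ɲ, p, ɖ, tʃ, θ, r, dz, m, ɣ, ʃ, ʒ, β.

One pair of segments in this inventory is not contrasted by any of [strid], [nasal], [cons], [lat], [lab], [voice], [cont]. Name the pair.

Both /r/ and /ɣ/ are [−strident], [−nasal], [+consonantal], [−lateral], [−labial], [+voice], [+continuant]. Since the list omits [sonorant], [coronal] and [dorsal] — which do distinguish the alveolar trill from the voiced velar fricative — this pair collapses; all other pairs remain distinct.

r, ɣ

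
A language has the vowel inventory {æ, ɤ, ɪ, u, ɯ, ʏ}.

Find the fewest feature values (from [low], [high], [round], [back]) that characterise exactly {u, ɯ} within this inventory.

[+high, +back]

/u, ɯ/ are all [+high], [+back], and no other segment in the inventory matches both values. Dropping any one of them over-generates: [+back] alone would also admit /ɤ/; [+high] alone would also admit /ɪ, ʏ/. No other single listed feature picks out exactly this set either, so fewer than two features will not do.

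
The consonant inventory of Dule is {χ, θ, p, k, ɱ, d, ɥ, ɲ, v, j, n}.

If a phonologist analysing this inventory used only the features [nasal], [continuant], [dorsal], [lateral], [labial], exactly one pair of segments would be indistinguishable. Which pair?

Both /j/ and /χ/ are [−nasal], [+continuant], [+dorsal], [−lateral], [−labial]. Since the list omits [sonorant], [voice], [high] and [back] — which do distinguish the palatal glide from the voiceless uvular fricative — this pair collapses; all other pairs remain distinct.

j, χ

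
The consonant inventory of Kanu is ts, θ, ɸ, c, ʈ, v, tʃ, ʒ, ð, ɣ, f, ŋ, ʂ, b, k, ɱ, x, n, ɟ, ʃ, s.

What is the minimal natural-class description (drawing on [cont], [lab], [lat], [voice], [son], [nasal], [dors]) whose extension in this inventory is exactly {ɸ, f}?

[−voice, +lab]

/ɸ, f/ are all [−voice], [+labial], and no other segment in the inventory matches both values. Dropping any one of them over-generates: [+labial] alone would also admit /v, b, ɱ/; [−voice] alone would also admit /ts, θ, c, ʈ, …/. No other single listed feature picks out exactly this set either, so fewer than two features will not do.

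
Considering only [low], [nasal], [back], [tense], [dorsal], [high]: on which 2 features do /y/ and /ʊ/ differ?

[back], [tense]

/y/ is the high front rounded tense vowel and /ʊ/ is the high back rounded lax vowel. Both are [−low], [−nasal], [+dorsal], [+high]. /y/ is [−back] while /ʊ/ is [+back]; /y/ is [+tense] while /ʊ/ is [−tense], so the distinguishing features are [back], [tense].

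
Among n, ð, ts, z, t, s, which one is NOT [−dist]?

Every segment except /ð/ is [−distributed]. /ð/ (voiced dental fricative) is [+distributed], so it is the exception.

ð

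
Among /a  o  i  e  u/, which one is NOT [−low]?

Every segment except /a/ is [−low]. /a/ (low unrounded vowel) is [+low], so it is the exception.

a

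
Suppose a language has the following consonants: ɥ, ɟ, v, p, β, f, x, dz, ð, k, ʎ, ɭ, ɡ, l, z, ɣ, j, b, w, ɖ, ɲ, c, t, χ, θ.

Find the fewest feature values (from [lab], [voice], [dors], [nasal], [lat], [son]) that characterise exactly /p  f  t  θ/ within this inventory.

The class [−voice], [−dorsal] has exactly /p, f, t, θ/ as its extension in this inventory. No smaller conjunction from the listed features achieves this: [−dorsal] alone would also admit /v, β, dz, ð, …/; [−voice] alone would also admit /x, k, c, χ/; and checking the remaining single features turns up none with this extension.

[−voice, −dors]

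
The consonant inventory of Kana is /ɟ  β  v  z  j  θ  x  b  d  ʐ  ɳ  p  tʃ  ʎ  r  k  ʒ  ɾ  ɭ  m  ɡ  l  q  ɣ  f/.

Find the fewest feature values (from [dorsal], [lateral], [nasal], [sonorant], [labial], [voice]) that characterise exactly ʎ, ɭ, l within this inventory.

The target set is precisely the extension of [+lateral] in this inventory.

[+lateral]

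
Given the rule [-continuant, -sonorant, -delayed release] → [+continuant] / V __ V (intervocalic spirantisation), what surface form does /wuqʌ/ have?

Only /q/ occurs between two vowels (/u/ __ /ʌ/) and matches the structural description. It is a voiceless uvular stop, so [-continuant, -sonorant, -delayed release] holds; changing it to [+continuant] with all other features held fixed yields /χ/ (voiceless uvular fricative). No other segment meets both the structural description and the environment, so the output is [wuχʌ].

[wuχʌ]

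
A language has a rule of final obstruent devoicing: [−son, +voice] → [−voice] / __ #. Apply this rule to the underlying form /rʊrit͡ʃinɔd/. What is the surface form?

Only the final segment /d/ is both word-final and matches the structural description. It is a voiced alveolar stop, so [−son, +voice] holds; changing it to [−voice] with all other features held fixed yields /t/ (voiceless alveolar stop). No other segment meets both the structural description and the environment, so the output is [rʊrit͡ʃinɔt].

[rʊrit͡ʃinɔt]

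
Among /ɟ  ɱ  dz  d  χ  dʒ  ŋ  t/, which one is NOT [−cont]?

/d, dz, dʒ, ɟ, ɱ, t, ŋ/ are all [−continuant]; /χ/ (voiceless uvular fricative) is [+continuant].

χ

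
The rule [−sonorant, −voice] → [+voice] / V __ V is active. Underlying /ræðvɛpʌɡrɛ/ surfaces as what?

The only segment in the rule's environment that also matches [−sonorant, −voice] is /p/. Applying [+voice] turns the voiceless bilabial stop into /b/ (voiced bilabial stop), giving [ræðvɛbʌɡrɛ].

[ræðvɛbʌɡrɛ]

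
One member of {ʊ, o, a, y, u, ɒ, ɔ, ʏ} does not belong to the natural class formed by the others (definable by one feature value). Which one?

a

/ɔ, ʏ, y, u, ʊ, ɒ, o/ are all [+round], but /a/ (low unrounded vowel) is [-round]. No other single segment can be removed to leave a set sharing one feature value that the removed segment lacks, so /a/ is the odd one out.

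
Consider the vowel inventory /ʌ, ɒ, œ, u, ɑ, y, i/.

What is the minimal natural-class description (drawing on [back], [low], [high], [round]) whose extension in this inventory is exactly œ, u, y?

Every target segment is [−low], [+round]; each remaining inventory member fails at least one of these. Each conjunct is needed — [+round] alone would also admit /ɒ/; [−low] alone would also admit /ʌ, i/ — and no other single listed feature has exactly this extension, so two is the minimum.

[−low, +round]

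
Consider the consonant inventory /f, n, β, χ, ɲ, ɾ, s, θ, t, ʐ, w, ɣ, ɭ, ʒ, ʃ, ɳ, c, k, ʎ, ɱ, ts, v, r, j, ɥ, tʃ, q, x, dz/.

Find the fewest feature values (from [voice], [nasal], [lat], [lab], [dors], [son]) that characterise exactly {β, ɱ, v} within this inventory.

The class [+voice], [+labial], [-dorsal] has exactly /β, ɱ, v/ as its extension in this inventory. No smaller conjunction from the listed features achieves this: [+labial, -dorsal] alone would also admit /f/; [+voice, -dorsal] alone would also admit /n, ɾ, ʐ, ɭ, …/; [+voice, +labial] alone would also admit /w, ɥ/; and checking the remaining two-feature bundles turns up none with this extension.

[+voice, +lab, -dors]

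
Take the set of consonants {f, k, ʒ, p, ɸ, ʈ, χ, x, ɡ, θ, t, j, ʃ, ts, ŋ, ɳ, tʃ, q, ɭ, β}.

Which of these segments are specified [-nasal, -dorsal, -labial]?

Checking each segment against [-nasal], [-dorsal], [-labial]: /ʒ/ (voiced postalveolar fricative), /ʈ/ (voiceless retroflex stop), /θ/ (voiceless dental fricative), /t/ (voiceless alveolar stop), /ʃ/ (voiceless postalveolar fricative), /ts/ (voiceless alveolar affricate), among others, satisfy every feature; every other segment in the inventory fails at least one.

ʒ, ʈ, θ, t, ʃ, ts, tʃ, ɭ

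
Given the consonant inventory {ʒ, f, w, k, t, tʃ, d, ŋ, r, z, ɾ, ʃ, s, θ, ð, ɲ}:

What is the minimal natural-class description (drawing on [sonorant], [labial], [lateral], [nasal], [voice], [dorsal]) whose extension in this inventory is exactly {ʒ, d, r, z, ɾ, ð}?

The class [+voice], [-dorsal] has exactly /ʒ, d, r, z, ɾ, ð/ as its extension in this inventory. No smaller conjunction from the listed features achieves this: [-dorsal] alone would also admit /f, t, tʃ, ʃ, …/; [+voice] alone would also admit /w, ŋ, ɲ/; and checking the remaining single features turns up none with this extension.

[+voice, -dorsal]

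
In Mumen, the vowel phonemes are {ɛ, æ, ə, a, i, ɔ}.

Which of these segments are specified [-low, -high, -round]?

The [-low] segments are /ɛ, ə, i, ɔ/.
Among these, [-high] gives /ɛ, ə, ɔ/.
Of those, [-round] leaves /ɛ, ə/.

ɛ, ə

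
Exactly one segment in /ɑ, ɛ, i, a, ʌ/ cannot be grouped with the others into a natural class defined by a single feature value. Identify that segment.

i

/ɛ, ʌ, a, ɑ/ are all [−high], but /i/ (high front unrounded tense vowel) is [+high]. No other single segment can be removed to leave a set sharing one feature value that the removed segment lacks, so /i/ is the odd one out.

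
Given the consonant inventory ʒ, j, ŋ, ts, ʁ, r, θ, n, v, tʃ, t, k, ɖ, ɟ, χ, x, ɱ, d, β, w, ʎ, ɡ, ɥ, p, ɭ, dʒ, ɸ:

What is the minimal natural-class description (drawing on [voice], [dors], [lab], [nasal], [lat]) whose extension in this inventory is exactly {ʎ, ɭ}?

[+lat]

/ʎ, ɭ/ are exactly the [+lateral] segments in the inventory, so a single feature suffices.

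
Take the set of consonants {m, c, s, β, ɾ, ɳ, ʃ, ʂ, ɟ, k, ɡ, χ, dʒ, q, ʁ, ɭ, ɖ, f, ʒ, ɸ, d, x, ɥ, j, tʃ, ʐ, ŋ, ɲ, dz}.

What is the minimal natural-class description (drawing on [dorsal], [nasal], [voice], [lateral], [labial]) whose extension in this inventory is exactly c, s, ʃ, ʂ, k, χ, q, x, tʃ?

[-voice, -labial]

The class [-voice], [-labial] has exactly /c, s, ʃ, ʂ, k, χ, q, x, tʃ/ as its extension in this inventory. No smaller conjunction from the listed features achieves this: [-labial] alone would also admit /ɾ, ɳ, ɟ, ɡ, …/; [-voice] alone would also admit /f, ɸ/; and checking the remaining single features turns up none with this extension.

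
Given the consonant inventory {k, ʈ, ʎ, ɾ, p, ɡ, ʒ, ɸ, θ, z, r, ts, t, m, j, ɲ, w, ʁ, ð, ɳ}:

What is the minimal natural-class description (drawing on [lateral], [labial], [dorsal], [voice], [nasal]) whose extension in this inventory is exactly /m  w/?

[+voice, +labial]

Every target segment is [+voice], [+labial]; each remaining inventory member fails at least one of these. Each conjunct is needed — [+labial] alone would also admit /p, ɸ/; [+voice] alone would also admit /ʎ, ɾ, ɡ, ʒ, …/ — and no other single listed feature has exactly this extension, so two is the minimum.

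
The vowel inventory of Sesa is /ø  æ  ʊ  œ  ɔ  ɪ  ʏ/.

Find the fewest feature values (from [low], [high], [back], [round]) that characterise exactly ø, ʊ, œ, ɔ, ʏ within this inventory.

[+round]

Every target segment is [+round] and no other inventory member is, so one feature is enough.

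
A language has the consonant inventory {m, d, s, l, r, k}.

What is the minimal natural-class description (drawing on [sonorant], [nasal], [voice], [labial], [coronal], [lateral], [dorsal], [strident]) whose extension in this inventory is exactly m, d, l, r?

Every target segment is [+voice] and no other inventory member is, so one feature is enough.

[+voice]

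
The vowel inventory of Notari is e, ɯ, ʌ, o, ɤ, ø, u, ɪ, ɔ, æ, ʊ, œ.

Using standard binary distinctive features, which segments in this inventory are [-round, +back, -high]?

ʌ, ɤ

Checking each segment against [-round], [+back], [-high]: /ʌ/ (mid back unrounded lax vowel), /ɤ/ (mid back unrounded tense vowel) satisfy every feature; every other segment in the inventory fails at least one.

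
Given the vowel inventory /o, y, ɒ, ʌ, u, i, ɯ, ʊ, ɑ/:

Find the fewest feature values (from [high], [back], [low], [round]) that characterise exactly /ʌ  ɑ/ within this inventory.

[−high, −round]

The class [−high], [−round] has exactly /ʌ, ɑ/ as its extension in this inventory. No smaller conjunction from the listed features achieves this: [−round] alone would also admit /i, ɯ/; [−high] alone would also admit /o, ɒ/; and checking the remaining single features turns up none with this extension.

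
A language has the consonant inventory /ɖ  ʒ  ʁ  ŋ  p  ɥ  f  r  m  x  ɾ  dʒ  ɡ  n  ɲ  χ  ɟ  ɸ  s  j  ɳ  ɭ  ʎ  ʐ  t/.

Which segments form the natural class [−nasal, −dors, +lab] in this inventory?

p, f, ɸ

Eliminate segments failing any feature: /ɖ, ʒ, r, ɾ, dʒ, s, ɭ, ʐ, t/ are [−labial]; /ʁ, ɥ, x, ɡ, χ, ɟ, j, ʎ/ are [+dorsal]; /ŋ, m, n, ɲ, ɳ/ are [+nasal]. The remaining /p, f, ɸ/ satisfy [−nasal], [−dorsal], [+labial].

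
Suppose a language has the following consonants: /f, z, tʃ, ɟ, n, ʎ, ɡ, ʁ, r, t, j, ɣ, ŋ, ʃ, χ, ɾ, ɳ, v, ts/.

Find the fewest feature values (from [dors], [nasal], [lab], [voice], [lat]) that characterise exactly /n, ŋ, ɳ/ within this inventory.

[+nasal]

Every target segment is [+nasal] and no other inventory member is, so one feature is enough.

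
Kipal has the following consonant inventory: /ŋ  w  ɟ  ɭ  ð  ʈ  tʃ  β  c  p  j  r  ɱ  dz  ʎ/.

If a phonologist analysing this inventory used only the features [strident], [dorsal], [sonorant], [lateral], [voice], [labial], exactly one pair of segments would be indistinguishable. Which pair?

ŋ, j

/ŋ/ (velar nasal) and /j/ (palatal glide) are both [−strident], [+dorsal], [+sonorant], [−lateral], [+voice], [−labial], so none of the listed features separates them. (They do differ in [nasal], [continuant] and [back], which are not among the given features.) Every other pair in the inventory differs on at least one listed feature.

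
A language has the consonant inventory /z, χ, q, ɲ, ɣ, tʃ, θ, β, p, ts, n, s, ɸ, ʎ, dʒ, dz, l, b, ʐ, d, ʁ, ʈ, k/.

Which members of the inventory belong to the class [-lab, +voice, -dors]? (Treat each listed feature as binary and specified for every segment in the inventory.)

Eliminate segments failing any feature: /χ, q, tʃ, θ, ts, s, ʈ, k/ are [-voice]; /ɲ, ɣ, ʎ, ʁ/ are [+dorsal]; /β, p, ɸ, b/ are [+labial]. The remaining /z, n, dʒ, dz, l, ʐ, d/ satisfy [-labial], [+voice], [-dorsal].

z, n, dʒ, dz, l, ʐ, d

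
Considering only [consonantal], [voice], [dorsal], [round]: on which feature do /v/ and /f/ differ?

The two segments share [+consonantal], [−dorsal], [−round]. The only feature from the list on which they differ: /v/ is [+voice] while /f/ is [−voice].

[voice]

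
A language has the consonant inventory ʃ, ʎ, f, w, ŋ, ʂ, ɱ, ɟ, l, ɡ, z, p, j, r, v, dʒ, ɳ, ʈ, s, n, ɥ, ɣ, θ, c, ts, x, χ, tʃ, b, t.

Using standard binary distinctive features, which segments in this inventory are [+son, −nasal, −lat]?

w, j, r, ɥ

Among the inventory, the [+sonorant] segments are /ʎ, w, ŋ, ɱ, l, j, r, ɳ, n, ɥ/.
Intersecting with [−nasal] gives /ʎ, w, l, j, r, ɥ/.
Within that set, [−lateral] leaves /w, j, r, ɥ/.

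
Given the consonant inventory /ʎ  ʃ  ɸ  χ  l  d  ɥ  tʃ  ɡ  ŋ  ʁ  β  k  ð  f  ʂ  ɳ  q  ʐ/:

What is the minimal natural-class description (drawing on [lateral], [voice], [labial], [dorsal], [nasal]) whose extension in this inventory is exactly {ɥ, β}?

[+voice, +labial]

/ɥ, β/ are all [+voice], [+labial], and no other segment in the inventory matches both values. Dropping any one of them over-generates: [+labial] alone would also admit /ɸ, f/; [+voice] alone would also admit /ʎ, l, d, ɡ, …/. No other single listed feature picks out exactly this set either, so fewer than two features will not do.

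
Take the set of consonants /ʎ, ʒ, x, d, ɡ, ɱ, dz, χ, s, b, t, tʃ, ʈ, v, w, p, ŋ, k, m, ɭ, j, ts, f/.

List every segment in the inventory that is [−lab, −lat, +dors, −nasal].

x, ɡ, χ, k, j

Eliminate segments failing any feature: /ʎ, ɭ/ are [+lateral]; /ʒ, d, dz, s, t, tʃ, ʈ, ts/ are [−dorsal]; /ɱ, b, v, w, p, m, f/ are [+labial]; /ŋ/ is [+nasal]. The remaining /x, ɡ, χ, k, j/ satisfy [−labial], [−lateral], [+dorsal], [−nasal].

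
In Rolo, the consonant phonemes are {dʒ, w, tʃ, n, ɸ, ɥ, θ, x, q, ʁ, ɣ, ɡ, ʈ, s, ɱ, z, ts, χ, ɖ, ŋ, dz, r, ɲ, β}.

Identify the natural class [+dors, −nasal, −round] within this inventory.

x, q, ʁ, ɣ, ɡ, χ

The [+dorsal] segments are /w, ɥ, x, q, ʁ, ɣ, ɡ, χ, ŋ, ɲ/.
Within that set, [−nasal] gives /w, ɥ, x, q, ʁ, ɣ, ɡ, χ/.
Of those, [−round] leaves /x, q, ʁ, ɣ, ɡ, χ/.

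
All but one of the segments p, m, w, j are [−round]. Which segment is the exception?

Every segment except /w/ is [−round]. /w/ (labial-velar glide) is [+round], so it is the exception.

w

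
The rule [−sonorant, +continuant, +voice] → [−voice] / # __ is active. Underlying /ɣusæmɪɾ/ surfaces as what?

The only segment in the rule's environment that also matches [−sonorant, +continuant, +voice] is /ɣ/. Applying [−voice] turns the voiced velar fricative into /x/ (voiceless velar fricative), giving [xusæmɪɾ].

[xusæmɪɾ]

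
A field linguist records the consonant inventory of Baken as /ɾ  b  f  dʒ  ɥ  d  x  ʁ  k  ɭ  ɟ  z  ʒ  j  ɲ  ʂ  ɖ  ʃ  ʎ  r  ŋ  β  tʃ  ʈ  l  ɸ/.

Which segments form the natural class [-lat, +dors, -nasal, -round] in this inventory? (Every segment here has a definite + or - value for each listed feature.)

The [-lateral] segments are /ɾ, b, f, dʒ, ɥ, d, x, ʁ, k, ɟ, z, ʒ, j, ɲ, ʂ, ɖ, ʃ, r, ŋ, β, tʃ, ʈ, ɸ/.
Within that set, [+dorsal] gives /ɥ, x, ʁ, k, ɟ, j, ɲ, ŋ/.
Intersecting with [-nasal] gives /ɥ, x, ʁ, k, ɟ, j/.
Within that set, [-round] leaves /x, ʁ, k, ɟ, j/.

x, ʁ, k, ɟ, j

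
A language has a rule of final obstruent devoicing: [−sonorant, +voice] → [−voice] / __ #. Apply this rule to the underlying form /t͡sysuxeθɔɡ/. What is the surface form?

[t͡sysuxeθɔk]

Only the final segment /ɡ/ is both word-final and matches the structural description. It is a voiced velar stop, so [−sonorant, +voice] holds; changing it to [−voice] with all other features held fixed yields /k/ (voiceless velar stop). No other segment meets both the structural description and the environment, so the output is [t͡sysuxeθɔk].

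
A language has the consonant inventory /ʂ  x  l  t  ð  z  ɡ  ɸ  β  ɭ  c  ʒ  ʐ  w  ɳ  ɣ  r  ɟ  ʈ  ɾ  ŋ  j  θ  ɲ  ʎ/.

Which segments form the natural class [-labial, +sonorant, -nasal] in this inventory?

l, ɭ, r, ɾ, j, ʎ

Eliminate segments failing any feature: /ʂ, x, t, ð, z, ɡ, c, ʒ, ʐ, ɣ, ɟ, ʈ, θ/ are [-sonorant]; /ɸ, β, w/ are [+labial]; /ɳ, ŋ, ɲ/ are [+nasal]. The remaining /l, ɭ, r, ɾ, j, ʎ/ satisfy [-labial], [+sonorant], [-nasal].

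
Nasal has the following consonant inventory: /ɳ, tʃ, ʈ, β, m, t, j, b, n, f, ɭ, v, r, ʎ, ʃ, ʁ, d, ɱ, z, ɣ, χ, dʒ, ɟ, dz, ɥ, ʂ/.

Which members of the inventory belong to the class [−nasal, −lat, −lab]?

tʃ, ʈ, t, j, r, ʃ, ʁ, d, z, ɣ, χ, dʒ, ɟ, dz, ʂ

The [−nasal] segments are /tʃ, ʈ, β, t, j, b, f, ɭ, v, r, ʎ, ʃ, ʁ, d, z, ɣ, χ, dʒ, ɟ, dz, ɥ, ʂ/.
Within that set, [−lateral] gives /tʃ, ʈ, β, t, j, b, f, v, r, ʃ, ʁ, d, z, ɣ, χ, dʒ, ɟ, dz, ɥ, ʂ/.
Of those, [−labial] leaves /tʃ, ʈ, t, j, r, ʃ, ʁ, d, z, ɣ, χ, dʒ, ɟ, dz, ʂ/.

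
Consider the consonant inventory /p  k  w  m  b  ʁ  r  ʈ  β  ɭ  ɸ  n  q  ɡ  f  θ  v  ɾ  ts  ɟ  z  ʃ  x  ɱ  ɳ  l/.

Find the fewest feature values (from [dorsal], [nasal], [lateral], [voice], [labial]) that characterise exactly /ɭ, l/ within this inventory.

[+lateral]

Every target segment is [+lateral] and no other inventory member is, so one feature is enough.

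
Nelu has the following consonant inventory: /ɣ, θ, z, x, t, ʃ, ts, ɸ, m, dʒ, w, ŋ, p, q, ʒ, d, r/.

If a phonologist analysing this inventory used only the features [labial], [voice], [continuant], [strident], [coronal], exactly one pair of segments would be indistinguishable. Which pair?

z, ʒ

Both /z/ and /ʒ/ are [-labial], [+voice], [+continuant], [+strident], [+coronal]. Since the list omits [anterior] and [distributed] — which do distinguish the voiced alveolar fricative from the voiced postalveolar fricative — this pair collapses; all other pairs remain distinct.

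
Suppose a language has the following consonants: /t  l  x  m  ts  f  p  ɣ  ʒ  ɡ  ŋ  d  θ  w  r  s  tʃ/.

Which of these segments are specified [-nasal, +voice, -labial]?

l, ɣ, ʒ, ɡ, d, r

Checking each segment against [-nasal], [+voice], [-labial]: /l/ (alveolar lateral approximant), /ɣ/ (voiced velar fricative), /ʒ/ (voiced postalveolar fricative), /ɡ/ (voiced velar stop), /d/ (voiced alveolar stop), /r/ (alveolar trill) satisfy every feature; every other segment in the inventory fails at least one.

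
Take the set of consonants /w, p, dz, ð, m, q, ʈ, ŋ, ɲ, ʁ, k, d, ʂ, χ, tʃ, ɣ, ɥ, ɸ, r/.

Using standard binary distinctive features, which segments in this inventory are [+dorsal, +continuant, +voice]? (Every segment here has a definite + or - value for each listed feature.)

w, ʁ, ɣ, ɥ

Among the inventory, the [+dorsal] segments are /w, q, ŋ, ɲ, ʁ, k, χ, ɣ, ɥ/.
Within that set, [+continuant] gives /w, ʁ, χ, ɣ, ɥ/.
Among these, [+voice] leaves /w, ʁ, ɣ, ɥ/.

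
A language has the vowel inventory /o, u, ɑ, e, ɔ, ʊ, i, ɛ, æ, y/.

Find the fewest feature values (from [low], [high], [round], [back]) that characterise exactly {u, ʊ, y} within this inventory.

[+high, +round]

The class [+high], [+round] has exactly /u, ʊ, y/ as its extension in this inventory. No smaller conjunction from the listed features achieves this: [+round] alone would also admit /o, ɔ/; [+high] alone would also admit /i/; and checking the remaining single features turns up none with this extension.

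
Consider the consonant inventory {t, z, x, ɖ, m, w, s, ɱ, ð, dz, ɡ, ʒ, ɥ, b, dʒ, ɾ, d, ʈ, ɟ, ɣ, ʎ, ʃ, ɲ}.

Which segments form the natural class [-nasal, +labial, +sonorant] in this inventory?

w, ɥ

Eliminate segments failing any feature: /t, z, x, ɖ, s, ð, dz, ɡ, ʒ, dʒ, ɾ, d, ʈ, ɟ, ɣ, ʎ, ʃ/ are [-labial]; /m, ɱ, ɲ/ are [+nasal]; /b/ is [-sonorant]. The remaining /w, ɥ/ satisfy [-nasal], [+labial], [+sonorant].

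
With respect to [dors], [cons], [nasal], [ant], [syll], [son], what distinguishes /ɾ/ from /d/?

/ɾ/ (alveolar tap) and /d/ (voiced alveolar stop) agree on [−dorsal], [+consonantal], [−nasal], [+anterior], [−syllabic]. They differ on [sonorant] (/ɾ/ [+], /d/ [−]).

[sonorant]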